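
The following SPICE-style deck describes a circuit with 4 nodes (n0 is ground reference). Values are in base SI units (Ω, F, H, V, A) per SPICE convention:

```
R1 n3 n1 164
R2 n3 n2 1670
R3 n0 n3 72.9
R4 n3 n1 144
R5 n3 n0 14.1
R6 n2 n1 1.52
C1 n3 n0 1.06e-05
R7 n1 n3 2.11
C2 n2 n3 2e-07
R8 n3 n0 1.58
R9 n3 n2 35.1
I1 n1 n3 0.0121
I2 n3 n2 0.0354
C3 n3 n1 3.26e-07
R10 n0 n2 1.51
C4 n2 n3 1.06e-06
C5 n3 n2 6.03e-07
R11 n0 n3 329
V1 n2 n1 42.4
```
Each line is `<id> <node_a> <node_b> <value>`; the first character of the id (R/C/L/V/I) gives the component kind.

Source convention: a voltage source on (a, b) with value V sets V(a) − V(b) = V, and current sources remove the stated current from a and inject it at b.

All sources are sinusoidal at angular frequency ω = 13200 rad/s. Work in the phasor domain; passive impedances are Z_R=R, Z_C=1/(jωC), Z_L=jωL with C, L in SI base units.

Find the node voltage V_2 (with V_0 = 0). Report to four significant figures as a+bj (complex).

12.59+0.3743j V

Apply KCL at each of the 3 non-ground nodes and solve the resulting linear system.
Node n1: branches {R1, R4, R6, R7, I1, C3, V1} → V_1 = -29.81+0.3743j
Node n2: branches {R2, R6, C2, R9, I2, R10, C4, C5, V1} → V_2 = 12.59+0.3743j
Node n3: branches {R1, R2, R3, R4, R5, C1, R7, C2, R8, R9, I1, I2, C3, C4, C5, R11} → V_3 = -11.22+1.834j
Source currents: i(V1)=-36.93-0.7910j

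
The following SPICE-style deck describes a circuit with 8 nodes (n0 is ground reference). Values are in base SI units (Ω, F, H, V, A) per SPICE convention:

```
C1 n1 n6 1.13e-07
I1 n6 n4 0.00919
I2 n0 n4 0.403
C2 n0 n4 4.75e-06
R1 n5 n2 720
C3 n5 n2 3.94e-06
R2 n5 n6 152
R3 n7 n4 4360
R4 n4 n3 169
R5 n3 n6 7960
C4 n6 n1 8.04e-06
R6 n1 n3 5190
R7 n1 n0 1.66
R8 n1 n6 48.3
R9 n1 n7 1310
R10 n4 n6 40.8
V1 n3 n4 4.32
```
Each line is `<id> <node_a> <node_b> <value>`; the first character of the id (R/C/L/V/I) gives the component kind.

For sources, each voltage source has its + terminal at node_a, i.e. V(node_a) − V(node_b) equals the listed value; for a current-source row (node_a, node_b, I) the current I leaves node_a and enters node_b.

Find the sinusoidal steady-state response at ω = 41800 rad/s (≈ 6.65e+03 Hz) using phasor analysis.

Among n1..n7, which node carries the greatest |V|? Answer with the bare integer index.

Element admittances at ω=41800 rad/s:
  Y(C1) = 0.000+0.004723j S between n1,n6
  I1: injects 0.00919 A into n4 (from n6)
  I2: injects 0.403 A into n4 (from n0)
  Y(C2) = 0.000+0.1986j S between n0,n4
  Y(R1) = 0.001389+0.000j S between n5,n2
  Y(C3) = 0.000+0.1647j S between n5,n2
  Y(R2) = 0.006579+0.000j S between n5,n6
  Y(R3) = 0.0002294+0.000j S between n7,n4
  Y(R4) = 0.005917+0.000j S between n4,n3
  Y(R5) = 0.0001256+0.000j S between n3,n6
  Y(C4) = 0.000+0.3361j S between n6,n1
  Y(R6) = 0.0001927+0.000j S between n1,n3
  Y(R7) = 0.6024+0.000j S between n1,n0
  Y(R8) = 0.02070+0.000j S between n1,n6
  Y(R9) = 0.0007634+0.000j S between n1,n7
  Y(R10) = 0.02451+0.000j S between n4,n6
  V1: constraint V(n3)−V(n4) = 4.32
Assemble and solve the 8×8 MNA system:
  V(n1)=0.002692-0.08015j  V(n2)=-0.1363-0.09065j  V(n3)=4.563-2.022j  V(n4)=0.2432-2.022j  V(n5)=-0.1363-0.09065j  V(n6)=-0.1363-0.09065j  V(n7)=0.05826-0.5287j
  i(V1)=-0.02703+0.0006166j

3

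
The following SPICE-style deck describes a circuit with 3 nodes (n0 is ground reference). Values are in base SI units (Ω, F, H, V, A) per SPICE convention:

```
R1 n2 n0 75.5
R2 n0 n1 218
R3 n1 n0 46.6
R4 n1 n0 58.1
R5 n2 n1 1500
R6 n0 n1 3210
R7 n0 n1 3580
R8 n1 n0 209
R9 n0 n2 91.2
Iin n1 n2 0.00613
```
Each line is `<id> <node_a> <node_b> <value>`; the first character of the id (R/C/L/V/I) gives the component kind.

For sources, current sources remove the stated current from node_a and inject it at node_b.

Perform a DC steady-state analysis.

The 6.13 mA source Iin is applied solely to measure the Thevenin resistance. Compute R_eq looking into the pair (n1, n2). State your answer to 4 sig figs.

R_eq = 59.42 Ω

Element admittances at DC:
  Y(R1) = 0.01325 S between n2,n0
  Y(R2) = 0.004587 S between n0,n1
  Y(R3) = 0.02146 S between n1,n0
  Y(R4) = 0.01721 S between n1,n0
  Y(R5) = 0.0006667 S between n2,n1
  Y(R6) = 0.0003115 S between n0,n1
  Y(R7) = 0.0002793 S between n0,n1
  Y(R8) = 0.004785 S between n1,n0
  Y(R9) = 0.01096 S between n0,n2
  Iin: injects 0.00613 A into n2 (from n1)
Assemble and solve the 2×2 MNA system:
  V(n1)=-0.1211  V(n2)=0.2432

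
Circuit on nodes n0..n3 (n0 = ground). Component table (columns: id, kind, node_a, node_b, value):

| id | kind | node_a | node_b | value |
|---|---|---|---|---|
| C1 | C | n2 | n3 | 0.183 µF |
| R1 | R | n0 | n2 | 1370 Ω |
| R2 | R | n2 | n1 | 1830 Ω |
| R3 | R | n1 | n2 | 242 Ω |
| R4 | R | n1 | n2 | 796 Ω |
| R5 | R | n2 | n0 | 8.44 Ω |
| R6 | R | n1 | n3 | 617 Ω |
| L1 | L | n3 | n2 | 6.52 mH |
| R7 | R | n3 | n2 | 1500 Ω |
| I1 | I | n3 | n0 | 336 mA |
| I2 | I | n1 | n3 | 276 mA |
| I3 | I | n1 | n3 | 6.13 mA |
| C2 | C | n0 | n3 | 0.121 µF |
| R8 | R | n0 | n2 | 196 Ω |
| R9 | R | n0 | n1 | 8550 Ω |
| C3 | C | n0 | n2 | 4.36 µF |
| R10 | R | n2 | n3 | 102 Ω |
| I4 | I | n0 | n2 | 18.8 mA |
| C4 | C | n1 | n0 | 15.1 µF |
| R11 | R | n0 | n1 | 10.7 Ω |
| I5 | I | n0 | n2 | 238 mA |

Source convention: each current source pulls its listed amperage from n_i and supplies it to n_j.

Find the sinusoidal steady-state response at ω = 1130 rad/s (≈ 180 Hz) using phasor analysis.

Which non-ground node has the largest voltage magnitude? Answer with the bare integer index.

1

Element admittances at ω=1130 rad/s:
  Y(C1) = 0.000+0.0002068j S between n2,n3
  Y(R1) = 0.0007299+0.000j S between n0,n2
  Y(R2) = 0.0005464+0.000j S between n2,n1
  Y(R3) = 0.004132+0.000j S between n1,n2
  Y(R4) = 0.001256+0.000j S between n1,n2
  Y(R5) = 0.1185+0.000j S between n2,n0
  Y(R6) = 0.001621+0.000j S between n1,n3
  Y(L1) = 0.000-0.1357j S between n3,n2
  Y(R7) = 0.0006667+0.000j S between n3,n2
  I1: injects 0.336 A into n0 (from n3)
  I2: injects 0.276 A into n3 (from n1)
  I3: injects 0.00613 A into n3 (from n1)
  Y(C2) = 0.000+0.0001367j S between n0,n3
  Y(R8) = 0.005102+0.000j S between n0,n2
  Y(R9) = 0.0001170+0.000j S between n0,n1
  Y(C3) = 0.000+0.004927j S between n0,n2
  Y(R10) = 0.009804+0.000j S between n2,n3
  I4: injects 0.0188 A into n2 (from n0)
  Y(C4) = 0.000+0.01706j S between n1,n0
  Y(R11) = 0.09346+0.000j S between n0,n1
  I5: injects 0.238 A into n2 (from n0)
Assemble and solve the 3×3 MNA system:
  V(n1)=-2.614+0.4322j  V(n2)=1.388-0.02307j  V(n3)=1.345-0.4650j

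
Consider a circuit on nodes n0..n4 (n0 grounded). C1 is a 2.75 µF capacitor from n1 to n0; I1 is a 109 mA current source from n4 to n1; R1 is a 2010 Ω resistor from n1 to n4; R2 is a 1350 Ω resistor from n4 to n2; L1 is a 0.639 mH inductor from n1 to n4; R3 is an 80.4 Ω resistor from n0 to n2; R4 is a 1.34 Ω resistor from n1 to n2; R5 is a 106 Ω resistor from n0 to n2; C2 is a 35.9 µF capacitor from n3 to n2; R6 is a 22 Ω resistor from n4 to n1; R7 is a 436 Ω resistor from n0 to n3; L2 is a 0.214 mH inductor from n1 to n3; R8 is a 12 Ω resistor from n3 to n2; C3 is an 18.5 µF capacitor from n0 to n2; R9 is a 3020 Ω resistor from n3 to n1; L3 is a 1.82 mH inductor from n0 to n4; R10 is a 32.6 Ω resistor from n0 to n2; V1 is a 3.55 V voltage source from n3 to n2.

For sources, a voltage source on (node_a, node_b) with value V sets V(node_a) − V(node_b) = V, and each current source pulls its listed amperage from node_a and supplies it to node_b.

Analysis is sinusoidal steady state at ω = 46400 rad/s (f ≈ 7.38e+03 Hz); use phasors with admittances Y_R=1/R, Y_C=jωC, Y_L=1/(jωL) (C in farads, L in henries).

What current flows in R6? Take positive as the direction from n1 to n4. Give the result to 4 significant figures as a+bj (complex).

Element admittances at ω=46400 rad/s:
  Y(C1) = 0.000+0.1276j S between n1,n0
  I1: injects 0.109 A into n1 (from n4)
  Y(R1) = 0.0004975+0.000j S between n1,n4
  Y(R2) = 0.0007407+0.000j S between n4,n2
  Y(L1) = 0.000-0.03373j S between n1,n4
  Y(R3) = 0.01244+0.000j S between n0,n2
  Y(R4) = 0.7463+0.000j S between n1,n2
  Y(R5) = 0.009434+0.000j S between n0,n2
  Y(C2) = 0.000+1.666j S between n3,n2
  Y(R6) = 0.04545+0.000j S between n4,n1
  Y(R7) = 0.002294+0.000j S between n0,n3
  Y(L2) = 0.000-0.1007j S between n1,n3
  Y(R8) = 0.08333+0.000j S between n3,n2
  Y(C3) = 0.000+0.8584j S between n0,n2
  Y(R9) = 0.0003311+0.000j S between n3,n1
  Y(L3) = 0.000-0.01184j S between n0,n4
  Y(R10) = 0.03067+0.000j S between n0,n2
  V1: constraint V(n3)−V(n2) = 3.55
Assemble and solve the 5×5 MNA system:
  V(n1)=-0.0005871-0.4404j  V(n2)=-0.01903+0.05239j  V(n3)=3.531+0.05239j  V(n4)=-1.143-1.548j
  i(V1)=-0.3547-5.558j

0.05193+0.05033j A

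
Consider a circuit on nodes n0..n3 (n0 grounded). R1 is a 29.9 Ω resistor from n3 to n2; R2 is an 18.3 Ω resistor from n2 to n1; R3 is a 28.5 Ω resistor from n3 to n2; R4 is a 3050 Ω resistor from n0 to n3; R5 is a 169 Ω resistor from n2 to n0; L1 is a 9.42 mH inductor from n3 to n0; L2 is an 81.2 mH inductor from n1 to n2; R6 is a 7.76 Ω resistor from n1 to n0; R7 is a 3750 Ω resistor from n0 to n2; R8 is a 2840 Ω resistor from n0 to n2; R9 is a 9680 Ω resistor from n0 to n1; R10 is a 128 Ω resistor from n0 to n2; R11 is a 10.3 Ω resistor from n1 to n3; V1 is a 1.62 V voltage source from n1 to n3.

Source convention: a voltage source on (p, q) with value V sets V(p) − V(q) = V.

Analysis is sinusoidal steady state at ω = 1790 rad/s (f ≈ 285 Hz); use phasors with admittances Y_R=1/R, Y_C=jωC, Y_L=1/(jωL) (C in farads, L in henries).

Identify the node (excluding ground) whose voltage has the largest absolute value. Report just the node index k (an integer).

3

Element admittances at ω=1790 rad/s:
  Y(R1) = 0.03344+0.000j S between n3,n2
  Y(R2) = 0.05464+0.000j S between n2,n1
  Y(R3) = 0.03509+0.000j S between n3,n2
  Y(R4) = 0.0003279+0.000j S between n0,n3
  Y(R5) = 0.005917+0.000j S between n2,n0
  Y(L1) = 0.000-0.05931j S between n3,n0
  Y(L2) = 0.000-0.006880j S between n1,n2
  Y(R6) = 0.1289+0.000j S between n1,n0
  Y(R7) = 0.0002667+0.000j S between n0,n2
  Y(R8) = 0.0003521+0.000j S between n0,n2
  Y(R9) = 0.0001033+0.000j S between n0,n1
  Y(R10) = 0.007812+0.000j S between n0,n2
  Y(R11) = 0.09709+0.000j S between n1,n3
  V1: constraint V(n1)−V(n3) = 1.62
Assemble and solve the 4×4 MNA system:
  V(n1)=0.3113-0.5417j  V(n2)=-0.5292-0.5273j  V(n3)=-1.309-0.5417j
  i(V1)=-0.2433+0.07644j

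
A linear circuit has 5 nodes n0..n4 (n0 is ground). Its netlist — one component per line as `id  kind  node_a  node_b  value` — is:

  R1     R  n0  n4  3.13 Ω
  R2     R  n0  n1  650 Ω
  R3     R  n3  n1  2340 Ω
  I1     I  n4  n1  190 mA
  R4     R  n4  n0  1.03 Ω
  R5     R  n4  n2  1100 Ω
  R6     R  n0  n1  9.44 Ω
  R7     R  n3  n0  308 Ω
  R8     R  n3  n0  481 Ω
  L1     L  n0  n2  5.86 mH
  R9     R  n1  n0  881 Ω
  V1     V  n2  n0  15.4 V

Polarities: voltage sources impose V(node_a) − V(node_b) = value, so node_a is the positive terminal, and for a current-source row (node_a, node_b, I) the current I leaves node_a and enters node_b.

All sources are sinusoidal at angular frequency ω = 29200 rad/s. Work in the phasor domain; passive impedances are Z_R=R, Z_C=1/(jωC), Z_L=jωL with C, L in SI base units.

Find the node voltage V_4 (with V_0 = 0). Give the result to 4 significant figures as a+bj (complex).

-0.1363+0.000j V

Element admittances at ω=29200 rad/s:
  Y(R1) = 0.3195+0.000j S between n0,n4
  Y(R2) = 0.001538+0.000j S between n0,n1
  Y(R3) = 0.0004274+0.000j S between n3,n1
  I1: injects 0.19 A into n1 (from n4)
  Y(R4) = 0.9709+0.000j S between n4,n0
  Y(R5) = 0.0009091+0.000j S between n4,n2
  Y(R6) = 0.1059+0.000j S between n0,n1
  Y(R7) = 0.003247+0.000j S between n3,n0
  Y(R8) = 0.002079+0.000j S between n3,n0
  Y(L1) = 0.000-0.005844j S between n0,n2
  Y(R9) = 0.001135+0.000j S between n1,n0
  V1: constraint V(n2)−V(n0) = 15.4
Assemble and solve the 5×5 MNA system:
  V(n1)=1.743+0.000j  V(n2)=15.40+0.000j  V(n3)=0.1295+0.000j  V(n4)=-0.1363+0.000j
  i(V1)=-0.01412+0.09000j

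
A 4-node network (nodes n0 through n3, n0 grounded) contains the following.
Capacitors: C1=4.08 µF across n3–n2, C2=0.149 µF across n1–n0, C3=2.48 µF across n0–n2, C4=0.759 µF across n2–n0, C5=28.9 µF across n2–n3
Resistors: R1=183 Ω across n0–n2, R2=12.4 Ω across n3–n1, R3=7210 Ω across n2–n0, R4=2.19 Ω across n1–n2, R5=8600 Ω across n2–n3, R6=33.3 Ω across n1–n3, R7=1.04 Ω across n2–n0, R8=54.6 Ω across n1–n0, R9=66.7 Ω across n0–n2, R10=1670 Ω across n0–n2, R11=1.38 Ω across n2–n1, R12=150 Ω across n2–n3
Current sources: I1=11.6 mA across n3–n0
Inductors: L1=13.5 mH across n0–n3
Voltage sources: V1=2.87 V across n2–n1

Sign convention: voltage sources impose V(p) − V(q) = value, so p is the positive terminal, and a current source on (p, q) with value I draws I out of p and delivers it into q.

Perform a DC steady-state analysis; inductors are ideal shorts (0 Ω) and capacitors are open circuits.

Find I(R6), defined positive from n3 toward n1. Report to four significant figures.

0.07625 A

Apply KCL at each of the 3 non-ground nodes and solve the resulting linear system.
Node n1: branches {R2, C2, R4, R6, R8, R11, V1} → V_1 = -2.539
Node n2: branches {C1, R1, R3, R4, C3, R5, R7, R9, R10, C4, R11, R12, C5, V1} → V_2 = 0.3310
Node n3: branches {C1, R2, R5, I1, R6, L1, R12, C5} → V_3 = 0.000
Source currents: i(L1)=0.2904, i(V1)=-3.718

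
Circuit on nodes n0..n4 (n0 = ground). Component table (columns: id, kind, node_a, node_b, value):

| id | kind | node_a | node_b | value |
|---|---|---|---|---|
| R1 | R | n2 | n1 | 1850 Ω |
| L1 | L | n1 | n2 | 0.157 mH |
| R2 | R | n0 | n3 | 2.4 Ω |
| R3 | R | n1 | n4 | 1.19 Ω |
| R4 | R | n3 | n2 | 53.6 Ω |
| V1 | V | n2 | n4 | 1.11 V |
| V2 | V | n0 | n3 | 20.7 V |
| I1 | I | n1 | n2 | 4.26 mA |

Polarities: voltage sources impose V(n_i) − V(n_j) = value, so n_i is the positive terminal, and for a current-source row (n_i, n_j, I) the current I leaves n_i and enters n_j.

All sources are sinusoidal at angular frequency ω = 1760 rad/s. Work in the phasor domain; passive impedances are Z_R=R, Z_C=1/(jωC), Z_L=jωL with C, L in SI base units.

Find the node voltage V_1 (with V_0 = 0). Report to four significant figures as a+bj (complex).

-20.76-0.2457j V

Apply KCL at each of the 4 non-ground nodes and solve the resulting linear system.
Node n1: branches {R1, L1, R3, I1} → V_1 = -20.76-0.2457j
Node n2: branches {R1, L1, R4, V1, I1} → V_2 = -20.70+0.000j
Node n3: branches {R2, R4, V2} → V_3 = -20.70+0.000j
Node n4: branches {R3, V1} → V_4 = -21.81+0.000j
Source currents: i(V1)=-0.8848+0.2064j, i(V2)=-8.625+0.000j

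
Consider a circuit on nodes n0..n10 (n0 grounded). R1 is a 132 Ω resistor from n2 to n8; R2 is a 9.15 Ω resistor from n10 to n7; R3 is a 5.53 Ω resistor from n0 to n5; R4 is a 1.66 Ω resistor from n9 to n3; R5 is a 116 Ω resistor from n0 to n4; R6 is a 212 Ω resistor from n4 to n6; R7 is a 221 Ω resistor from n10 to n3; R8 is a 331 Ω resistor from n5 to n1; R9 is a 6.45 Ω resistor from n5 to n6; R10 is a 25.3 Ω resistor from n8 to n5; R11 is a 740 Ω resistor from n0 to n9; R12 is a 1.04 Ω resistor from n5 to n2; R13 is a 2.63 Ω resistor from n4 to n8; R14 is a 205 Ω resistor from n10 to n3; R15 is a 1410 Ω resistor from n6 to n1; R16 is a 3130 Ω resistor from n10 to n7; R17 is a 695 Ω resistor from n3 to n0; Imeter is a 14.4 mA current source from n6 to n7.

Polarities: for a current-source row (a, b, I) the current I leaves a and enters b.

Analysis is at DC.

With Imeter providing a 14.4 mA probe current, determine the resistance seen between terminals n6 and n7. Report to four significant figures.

R_eq = 485.8 Ω

Element admittances at DC:
  Y(R1) = 0.007576 S between n2,n8
  Y(R2) = 0.1093 S between n10,n7
  Y(R3) = 0.1808 S between n0,n5
  Y(R4) = 0.6024 S between n9,n3
  Y(R5) = 0.008621 S between n0,n4
  Y(R6) = 0.004717 S between n4,n6
  Y(R7) = 0.004525 S between n10,n3
  Y(R8) = 0.003021 S between n5,n1
  Y(R9) = 0.1550 S between n5,n6
  Y(R10) = 0.03953 S between n8,n5
  Y(R11) = 0.001351 S between n0,n9
  Y(R12) = 0.9615 S between n5,n2
  Y(R13) = 0.3802 S between n4,n8
  Y(R14) = 0.004878 S between n10,n3
  Y(R15) = 0.0007092 S between n6,n1
  Y(R16) = 0.0003195 S between n10,n7
  Y(R17) = 0.001439 S between n3,n0
  Imeter: injects 0.0144 A into n7 (from n6)
Assemble and solve the 10×10 MNA system:
  V(n1)=-0.09325  V(n2)=-0.07617  V(n3)=5.167  V(n4)=-0.07197  V(n5)=-0.07620  V(n6)=-0.1659  V(n7)=6.829  V(n8)=-0.07243  V(n9)=5.155  V(n10)=6.698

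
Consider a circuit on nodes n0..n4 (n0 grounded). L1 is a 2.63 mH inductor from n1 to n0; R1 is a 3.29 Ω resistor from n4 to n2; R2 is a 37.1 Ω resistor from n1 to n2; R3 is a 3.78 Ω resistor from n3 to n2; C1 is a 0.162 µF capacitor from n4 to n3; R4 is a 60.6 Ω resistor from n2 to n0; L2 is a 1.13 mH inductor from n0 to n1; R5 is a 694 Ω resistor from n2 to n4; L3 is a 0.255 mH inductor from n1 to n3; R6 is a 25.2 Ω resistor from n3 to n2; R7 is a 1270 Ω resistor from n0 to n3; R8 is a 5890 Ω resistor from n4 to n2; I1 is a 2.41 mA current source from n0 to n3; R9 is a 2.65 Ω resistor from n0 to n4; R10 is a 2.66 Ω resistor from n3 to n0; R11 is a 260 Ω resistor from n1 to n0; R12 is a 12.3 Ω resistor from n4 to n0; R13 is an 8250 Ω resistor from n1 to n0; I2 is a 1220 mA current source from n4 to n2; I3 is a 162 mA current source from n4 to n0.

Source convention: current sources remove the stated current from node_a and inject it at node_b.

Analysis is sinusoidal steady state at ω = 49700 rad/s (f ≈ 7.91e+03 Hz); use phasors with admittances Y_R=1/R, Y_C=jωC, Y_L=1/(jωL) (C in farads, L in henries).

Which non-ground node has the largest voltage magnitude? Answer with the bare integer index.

2

MNA unknowns: 4 node voltages V₁..V_4
L1: Y=0.000-0.007650j on G[1,0]
R1: Y=0.3040+0.000j on G[4,2]
R2: Y=0.02695+0.000j on G[1,2]
R3: Y=0.2646+0.000j on G[3,2]
C1: Y=0.000+0.008051j on G[4,3]
R4: Y=0.01650+0.000j on G[2,0]
L2: Y=0.000-0.01781j on G[0,1]
R5: Y=0.001441+0.000j on G[2,4]
L3: Y=0.000-0.07890j on G[1,3]
R6: Y=0.03968+0.000j on G[3,2]
R7: Y=0.0007874+0.000j on G[0,3]
R8: Y=0.0001698+0.000j on G[4,2]
I1: z[0]−=0.00241, z[3]+=0.00241
R9: Y=0.3774+0.000j on G[0,4]
R10: Y=0.3759+0.000j on G[3,0]
R11: Y=0.003846+0.000j on G[1,0]
R12: Y=0.08130+0.000j on G[4,0]
R13: Y=0.0001212+0.000j on G[1,0]
I2: z[4]−=1.22, z[2]+=1.22
I3: z[4]−=0.162, z[0]+=0.162
solve → V1=0.6876+0.2546j, V2=1.761+0.02725j, V3=0.8189+0.004657j, V4=-1.104+0.03115j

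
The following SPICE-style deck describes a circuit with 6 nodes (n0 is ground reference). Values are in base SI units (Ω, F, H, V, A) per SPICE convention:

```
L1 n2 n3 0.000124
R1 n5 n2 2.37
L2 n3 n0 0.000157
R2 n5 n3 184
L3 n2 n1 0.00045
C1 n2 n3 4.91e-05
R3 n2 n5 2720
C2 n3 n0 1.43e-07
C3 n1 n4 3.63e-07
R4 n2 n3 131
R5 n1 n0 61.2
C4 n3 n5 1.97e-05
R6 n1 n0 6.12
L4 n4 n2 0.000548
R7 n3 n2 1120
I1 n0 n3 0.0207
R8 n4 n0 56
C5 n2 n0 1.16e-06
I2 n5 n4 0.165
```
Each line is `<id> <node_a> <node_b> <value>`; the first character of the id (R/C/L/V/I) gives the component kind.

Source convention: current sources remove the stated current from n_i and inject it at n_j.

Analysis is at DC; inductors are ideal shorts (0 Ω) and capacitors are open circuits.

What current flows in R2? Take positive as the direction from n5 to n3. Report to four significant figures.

-0.002096 A

Apply KCL at each of the 5 non-ground nodes and solve the resulting linear system.
Node n1: branches {L3, C3, R5, R6} → V_1 = 0.000
Node n2: branches {L1, R1, L3, C1, R3, R4, L4, R7, C5} → V_2 = 0.000
Node n3: branches {L1, L2, R2, C1, C2, R4, C4, R7, I1} → V_3 = 0.000
Node n4: branches {C3, L4, R8, I2} → V_4 = 0.000
Node n5: branches {R1, R2, R3, C4, I2} → V_5 = -0.3857
Source currents: i(L1)=0.002096, i(L2)=0.02070, i(L3)=0.000, i(L4)=0.1650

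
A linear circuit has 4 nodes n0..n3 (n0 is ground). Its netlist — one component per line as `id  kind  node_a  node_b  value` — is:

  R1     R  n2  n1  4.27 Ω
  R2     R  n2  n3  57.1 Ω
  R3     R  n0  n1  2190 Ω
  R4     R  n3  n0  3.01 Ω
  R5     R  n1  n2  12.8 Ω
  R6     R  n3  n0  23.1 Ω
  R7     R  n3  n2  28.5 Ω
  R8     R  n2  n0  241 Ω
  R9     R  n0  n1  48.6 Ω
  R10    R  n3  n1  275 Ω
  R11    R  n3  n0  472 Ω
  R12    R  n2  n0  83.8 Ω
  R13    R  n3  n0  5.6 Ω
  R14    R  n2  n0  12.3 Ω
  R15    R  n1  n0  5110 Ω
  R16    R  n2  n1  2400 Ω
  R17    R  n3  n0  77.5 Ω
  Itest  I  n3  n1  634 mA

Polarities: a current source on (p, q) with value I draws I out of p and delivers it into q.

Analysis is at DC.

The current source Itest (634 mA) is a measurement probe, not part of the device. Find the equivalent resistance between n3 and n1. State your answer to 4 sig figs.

Apply KCL at each of the 3 non-ground nodes and solve the resulting linear system.
Node n1: branches {R1, R3, R5, R9, R10, R15, R16, Itest} → V_1 = 4.799
Node n2: branches {R1, R2, R5, R7, R8, R12, R14, R16} → V_2 = 3.162
Node n3: branches {R2, R4, R6, R7, R10, R11, R13, R17, Itest} → V_3 = -0.7200

R_eq = 8.705 Ω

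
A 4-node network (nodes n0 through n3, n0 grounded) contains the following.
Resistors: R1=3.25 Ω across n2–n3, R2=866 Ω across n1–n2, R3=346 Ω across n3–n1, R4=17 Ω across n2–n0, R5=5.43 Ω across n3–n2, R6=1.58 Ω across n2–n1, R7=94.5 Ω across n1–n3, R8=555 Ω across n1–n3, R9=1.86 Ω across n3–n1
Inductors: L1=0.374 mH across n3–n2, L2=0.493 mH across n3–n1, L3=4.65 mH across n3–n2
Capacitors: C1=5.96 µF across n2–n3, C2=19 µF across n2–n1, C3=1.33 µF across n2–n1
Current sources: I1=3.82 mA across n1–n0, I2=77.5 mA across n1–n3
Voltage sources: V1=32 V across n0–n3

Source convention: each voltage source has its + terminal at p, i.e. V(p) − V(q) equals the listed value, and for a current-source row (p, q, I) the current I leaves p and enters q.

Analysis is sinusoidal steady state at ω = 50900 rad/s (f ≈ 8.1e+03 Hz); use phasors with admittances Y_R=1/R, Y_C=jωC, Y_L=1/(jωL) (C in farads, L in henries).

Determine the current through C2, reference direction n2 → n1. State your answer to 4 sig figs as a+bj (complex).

0.5844+0.2987j A

Apply KCL at each of the 3 non-ground nodes and solve the resulting linear system.
Node n1: branches {R2, R3, C2, L2, I1, R6, I2, R7, R8, C3, R9} → V_1 = -30.66-0.01842j
Node n2: branches {R1, L1, R2, C1, C2, R4, R5, R6, L3, C3} → V_2 = -30.35-0.6227j
Node n3: branches {R1, L1, R3, C1, L2, R5, I2, R7, R8, L3, R9, V1} → V_3 = -32.00+0.000j
Source currents: i(V1)=-1.782-0.03663j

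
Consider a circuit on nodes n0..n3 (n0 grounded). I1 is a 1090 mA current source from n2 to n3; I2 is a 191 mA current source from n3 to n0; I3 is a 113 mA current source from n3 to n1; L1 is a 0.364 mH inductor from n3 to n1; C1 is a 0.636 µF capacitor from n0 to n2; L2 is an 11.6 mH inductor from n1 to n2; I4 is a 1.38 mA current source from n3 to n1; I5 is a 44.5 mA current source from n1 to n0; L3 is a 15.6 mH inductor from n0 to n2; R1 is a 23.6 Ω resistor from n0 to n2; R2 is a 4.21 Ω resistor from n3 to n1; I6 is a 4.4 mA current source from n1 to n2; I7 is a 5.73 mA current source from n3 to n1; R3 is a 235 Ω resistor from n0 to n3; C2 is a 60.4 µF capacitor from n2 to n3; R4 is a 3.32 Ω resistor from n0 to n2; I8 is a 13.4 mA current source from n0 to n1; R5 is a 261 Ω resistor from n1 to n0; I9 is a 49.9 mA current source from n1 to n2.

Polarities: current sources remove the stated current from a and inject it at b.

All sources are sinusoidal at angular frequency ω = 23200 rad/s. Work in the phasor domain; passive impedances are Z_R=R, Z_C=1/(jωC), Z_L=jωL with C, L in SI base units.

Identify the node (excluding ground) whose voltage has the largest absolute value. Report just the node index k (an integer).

3

Element admittances at ω=23200 rad/s:
  I1: injects 1.09 A into n3 (from n2)
  I2: injects 0.191 A into n0 (from n3)
  I3: injects 0.113 A into n1 (from n3)
  Y(L1) = 0.000-0.1184j S between n3,n1
  Y(C1) = 0.000+0.01476j S between n0,n2
  Y(L2) = 0.000-0.003716j S between n1,n2
  I4: injects 0.00138 A into n1 (from n3)
  I5: injects 0.0445 A into n0 (from n1)
  Y(L3) = 0.000-0.002763j S between n0,n2
  Y(R1) = 0.04237+0.000j S between n0,n2
  Y(R2) = 0.2375+0.000j S between n3,n1
  I6: injects 0.0044 A into n2 (from n1)
  I7: injects 0.00573 A into n1 (from n3)
  Y(R3) = 0.004255+0.000j S between n0,n3
  Y(C2) = 0.000+1.401j S between n2,n3
  Y(R4) = 0.3012+0.000j S between n0,n2
  I8: injects 0.0134 A into n1 (from n0)
  Y(R5) = 0.003831+0.000j S between n1,n0
  I9: injects 0.0499 A into n2 (from n1)
Assemble and solve the 3×3 MNA system:
  V(n1)=-0.5025-0.4785j  V(n2)=-0.6319+0.03421j  V(n3)=-0.6285-0.5510j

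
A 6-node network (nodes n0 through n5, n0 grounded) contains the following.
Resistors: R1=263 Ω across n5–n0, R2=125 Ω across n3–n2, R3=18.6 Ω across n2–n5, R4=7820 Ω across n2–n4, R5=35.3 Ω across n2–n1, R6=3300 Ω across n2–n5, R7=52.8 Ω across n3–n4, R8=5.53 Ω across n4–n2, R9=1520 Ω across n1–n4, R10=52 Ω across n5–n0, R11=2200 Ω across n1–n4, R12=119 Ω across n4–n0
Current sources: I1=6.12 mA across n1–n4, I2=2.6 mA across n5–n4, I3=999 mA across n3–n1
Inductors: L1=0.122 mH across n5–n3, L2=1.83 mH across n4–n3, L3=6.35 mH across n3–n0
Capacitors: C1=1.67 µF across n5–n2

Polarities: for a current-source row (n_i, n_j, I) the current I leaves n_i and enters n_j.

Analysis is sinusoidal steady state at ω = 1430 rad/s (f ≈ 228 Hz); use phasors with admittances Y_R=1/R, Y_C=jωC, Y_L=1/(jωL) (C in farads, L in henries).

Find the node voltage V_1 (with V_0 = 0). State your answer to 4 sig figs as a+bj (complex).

MNA unknowns: 5 node voltages V₁..V_5
R1: Y=0.003802+0.000j on G[5,0]
R2: Y=0.008000+0.000j on G[3,2]
R3: Y=0.05376+0.000j on G[2,5]
R4: Y=0.0001279+0.000j on G[2,4]
I1: z[1]−=0.00612, z[4]+=0.00612
L1: Y=0.000-5.732j on G[5,3]
I2: z[5]−=0.0026, z[4]+=0.0026
L2: Y=0.000-0.3821j on G[4,3]
R5: Y=0.02833+0.000j on G[2,1]
L3: Y=0.000-0.1101j on G[3,0]
R6: Y=0.0003030+0.000j on G[2,5]
R7: Y=0.01894+0.000j on G[3,4]
R8: Y=0.1808+0.000j on G[4,2]
C1: Y=0.000+0.002388j on G[5,2]
R9: Y=0.0006579+0.000j on G[1,4]
R10: Y=0.01923+0.000j on G[5,0]
R11: Y=0.0004545+0.000j on G[1,4]
R12: Y=0.008403+0.000j on G[4,0]
I3: z[3]−=0.999, z[1]+=0.999
solve → V1=37.92+1.349j, V2=4.345+1.329j, V3=0.1355-0.06484j, V4=0.5184+1.849j, V5=0.1209-0.02650j

37.92+1.349j V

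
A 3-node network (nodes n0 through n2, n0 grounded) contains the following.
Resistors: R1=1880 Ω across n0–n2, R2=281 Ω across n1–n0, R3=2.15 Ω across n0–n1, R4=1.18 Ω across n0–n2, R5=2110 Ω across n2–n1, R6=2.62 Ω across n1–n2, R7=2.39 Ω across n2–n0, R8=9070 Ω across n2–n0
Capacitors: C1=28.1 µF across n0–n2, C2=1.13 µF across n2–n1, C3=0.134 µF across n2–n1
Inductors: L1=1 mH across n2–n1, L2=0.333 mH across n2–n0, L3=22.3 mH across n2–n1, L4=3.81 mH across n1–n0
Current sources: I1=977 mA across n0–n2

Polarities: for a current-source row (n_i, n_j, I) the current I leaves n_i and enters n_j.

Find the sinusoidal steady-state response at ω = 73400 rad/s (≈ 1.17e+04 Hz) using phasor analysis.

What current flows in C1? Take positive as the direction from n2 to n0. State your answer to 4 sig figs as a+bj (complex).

0.6469+0.4681j A

MNA unknowns: 2 node voltages V₁..V_2
R1: Y=0.0005319+0.000j on G[0,2]
C1: Y=0.000+2.063j on G[0,2]
R2: Y=0.003559+0.000j on G[1,0]
L1: Y=0.000-0.01362j on G[2,1]
L2: Y=0.000-0.04091j on G[2,0]
R3: Y=0.4651+0.000j on G[0,1]
C2: Y=0.000+0.08294j on G[2,1]
L3: Y=0.000-0.0006109j on G[2,1]
R4: Y=0.8475+0.000j on G[0,2]
C3: Y=0.000+0.009836j on G[2,1]
R5: Y=0.0004739+0.000j on G[2,1]
R6: Y=0.3817+0.000j on G[1,2]
R7: Y=0.4184+0.000j on G[2,0]
R8: Y=0.0001103+0.000j on G[2,0]
L4: Y=0.000-0.003576j on G[1,0]
I1: z[0]−=0.977, z[2]+=0.977
solve → V1=0.1194-0.1304j, V2=0.2269-0.3136j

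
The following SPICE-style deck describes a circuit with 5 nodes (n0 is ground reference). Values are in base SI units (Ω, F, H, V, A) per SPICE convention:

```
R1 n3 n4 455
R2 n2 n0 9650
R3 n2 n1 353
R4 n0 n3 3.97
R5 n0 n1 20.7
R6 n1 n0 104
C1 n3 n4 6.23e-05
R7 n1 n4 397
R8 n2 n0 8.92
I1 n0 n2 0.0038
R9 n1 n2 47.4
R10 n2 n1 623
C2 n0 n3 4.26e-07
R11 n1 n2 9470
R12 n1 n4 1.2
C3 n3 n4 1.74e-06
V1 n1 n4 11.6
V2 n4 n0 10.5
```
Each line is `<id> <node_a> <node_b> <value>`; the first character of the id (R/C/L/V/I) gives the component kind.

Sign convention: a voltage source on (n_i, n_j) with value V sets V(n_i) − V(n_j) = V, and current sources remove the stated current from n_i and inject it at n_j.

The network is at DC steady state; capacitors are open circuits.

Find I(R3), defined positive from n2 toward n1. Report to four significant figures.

-0.05088 A

MNA unknowns: 4 node voltages V₁..V_4 plus 2 source currents (V1, V2)
R1: Y=0.002198 on G[3,4]
R2: Y=0.0001036 on G[2,0]
R3: Y=0.002833 on G[2,1]
R4: Y=0.2519 on G[0,3]
R5: Y=0.04831 on G[0,1]
R6: Y=0.009615 on G[1,0]
C1: Y=0.000 on G[3,4]
R7: Y=0.002519 on G[1,4]
R8: Y=0.1121 on G[2,0]
I1: z[0]−=0.0038, z[2]+=0.0038
R9: Y=0.02110 on G[1,2]
R10: Y=0.001605 on G[2,1]
C2: Y=0.000 on G[0,3]
R11: Y=0.0001056 on G[1,2]
R12: Y=0.8333 on G[1,4]
C3: Y=0.000 on G[3,4]
V1: row V1−V4=11.6, i_V1 at 1,4
V2: row V4−V0=10.5, i_V2 at 4,0
solve → V1=22.10, V2=4.138, V3=0.09082, V4=10.50
aux → i_V1=-11.44, i_V2=-1.764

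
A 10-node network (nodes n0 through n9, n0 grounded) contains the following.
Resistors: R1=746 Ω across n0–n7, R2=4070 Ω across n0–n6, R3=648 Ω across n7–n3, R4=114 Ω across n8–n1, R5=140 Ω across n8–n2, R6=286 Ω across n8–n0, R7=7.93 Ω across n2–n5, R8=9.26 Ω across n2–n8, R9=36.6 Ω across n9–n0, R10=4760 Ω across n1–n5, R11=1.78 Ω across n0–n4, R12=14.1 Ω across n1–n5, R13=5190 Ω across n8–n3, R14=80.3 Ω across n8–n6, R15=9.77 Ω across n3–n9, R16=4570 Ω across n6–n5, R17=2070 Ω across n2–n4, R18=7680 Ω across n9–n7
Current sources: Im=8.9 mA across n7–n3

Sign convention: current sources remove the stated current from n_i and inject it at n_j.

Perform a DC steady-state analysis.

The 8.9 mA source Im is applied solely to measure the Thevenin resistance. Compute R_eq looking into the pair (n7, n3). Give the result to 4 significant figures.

Element admittances at DC:
  Y(R1) = 0.001340 S between n0,n7
  Y(R2) = 0.0002457 S between n0,n6
  Y(R3) = 0.001543 S between n7,n3
  Y(R4) = 0.008772 S between n8,n1
  Y(R5) = 0.007143 S between n8,n2
  Y(R6) = 0.003497 S between n8,n0
  Y(R7) = 0.1261 S between n2,n5
  Y(R8) = 0.1080 S between n2,n8
  Y(R9) = 0.02732 S between n9,n0
  Y(R10) = 0.0002101 S between n1,n5
  Y(R11) = 0.5618 S between n0,n4
  Y(R12) = 0.07092 S between n1,n5
  Y(R13) = 0.0001927 S between n8,n3
  Y(R14) = 0.01245 S between n8,n6
  Y(R15) = 0.1024 S between n3,n9
  Y(R16) = 0.0002188 S between n6,n5
  Y(R17) = 0.0004831 S between n2,n4
  Y(R18) = 0.0001302 S between n9,n7
  Im: injects 0.0089 A into n3 (from n7)
Assemble and solve the 9×9 MNA system:
  V(n1)=0.007825  V(n2)=0.007820  V(n3)=0.1797  V(n4)=6.719e-06  V(n5)=0.007822  V(n6)=0.007701  V(n7)=-2.855  V(n8)=0.007851  V(n9)=0.1389

R_eq = 341.0 Ω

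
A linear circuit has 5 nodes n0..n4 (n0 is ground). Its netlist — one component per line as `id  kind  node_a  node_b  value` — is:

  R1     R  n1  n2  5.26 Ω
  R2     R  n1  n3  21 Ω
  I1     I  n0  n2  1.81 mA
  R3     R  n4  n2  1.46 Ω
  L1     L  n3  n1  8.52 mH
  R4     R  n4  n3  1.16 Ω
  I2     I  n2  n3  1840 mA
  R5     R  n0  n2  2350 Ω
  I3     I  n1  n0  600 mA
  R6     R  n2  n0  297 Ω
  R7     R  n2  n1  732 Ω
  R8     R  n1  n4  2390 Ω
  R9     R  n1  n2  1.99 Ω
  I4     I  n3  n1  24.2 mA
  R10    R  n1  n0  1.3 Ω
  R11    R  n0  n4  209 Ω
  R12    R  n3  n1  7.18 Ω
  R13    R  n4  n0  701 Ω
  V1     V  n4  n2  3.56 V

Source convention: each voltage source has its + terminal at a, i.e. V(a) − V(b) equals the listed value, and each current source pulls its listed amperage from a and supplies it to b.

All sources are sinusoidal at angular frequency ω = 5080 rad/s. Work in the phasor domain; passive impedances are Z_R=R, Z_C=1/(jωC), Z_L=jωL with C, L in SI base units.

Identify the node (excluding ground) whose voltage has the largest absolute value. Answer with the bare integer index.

3

Element admittances at ω=5080 rad/s:
  Y(R1) = 0.1901+0.000j S between n1,n2
  Y(R2) = 0.04762+0.000j S between n1,n3
  I1: injects 0.00181 A into n2 (from n0)
  Y(R3) = 0.6849+0.000j S between n4,n2
  Y(L1) = 0.000-0.02310j S between n3,n1
  Y(R4) = 0.8621+0.000j S between n4,n3
  I2: injects 1.84 A into n3 (from n2)
  Y(R5) = 0.0004255+0.000j S between n0,n2
  I3: injects 0.6 A into n0 (from n1)
  Y(R6) = 0.003367+0.000j S between n2,n0
  Y(R7) = 0.001366+0.000j S between n2,n1
  Y(R8) = 0.0004184+0.000j S between n1,n4
  Y(R9) = 0.5025+0.000j S between n1,n2
  I4: injects 0.0242 A into n1 (from n3)
  Y(R10) = 0.7692+0.000j S between n1,n0
  Y(R11) = 0.004785+0.000j S between n0,n4
  Y(R12) = 0.1393+0.000j S between n3,n1
  Y(R13) = 0.001427+0.000j S between n4,n0
  V1: constraint V(n4)−V(n2) = 3.56
Assemble and solve the 5×5 MNA system:
  V(n1)=-0.7824-0.001074j  V(n2)=-1.845+0.08260j  V(n3)=2.998+0.1510j  V(n4)=1.715+0.08260j
  i(V1)=-1.344+0.05838j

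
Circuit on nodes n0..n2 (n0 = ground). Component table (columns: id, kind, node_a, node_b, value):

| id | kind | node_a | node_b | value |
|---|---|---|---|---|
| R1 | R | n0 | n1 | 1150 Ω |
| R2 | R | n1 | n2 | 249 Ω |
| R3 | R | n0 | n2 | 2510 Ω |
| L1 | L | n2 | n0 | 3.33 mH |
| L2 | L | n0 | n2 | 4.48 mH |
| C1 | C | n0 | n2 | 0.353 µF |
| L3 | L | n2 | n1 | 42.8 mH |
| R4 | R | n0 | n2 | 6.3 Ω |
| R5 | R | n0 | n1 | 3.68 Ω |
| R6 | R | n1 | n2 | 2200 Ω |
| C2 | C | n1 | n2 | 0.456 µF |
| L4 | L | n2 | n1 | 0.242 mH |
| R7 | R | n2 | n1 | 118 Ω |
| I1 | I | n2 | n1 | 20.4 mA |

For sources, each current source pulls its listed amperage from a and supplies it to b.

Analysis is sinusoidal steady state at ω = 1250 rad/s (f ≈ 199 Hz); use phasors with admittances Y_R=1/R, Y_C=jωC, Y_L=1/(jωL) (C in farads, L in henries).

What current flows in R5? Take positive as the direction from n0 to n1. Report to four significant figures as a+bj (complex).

Apply KCL at each of the 2 non-ground nodes and solve the resulting linear system.
Node n1: branches {R1, R2, L3, R5, R6, C2, L4, R7, I1} → V_1 = 0.002114+0.003912j
Node n2: branches {R2, R3, L1, L2, C1, L3, R4, R6, C2, L4, R7, I1} → V_2 = 0.001770-0.002050j

-0.0005743-0.001063j A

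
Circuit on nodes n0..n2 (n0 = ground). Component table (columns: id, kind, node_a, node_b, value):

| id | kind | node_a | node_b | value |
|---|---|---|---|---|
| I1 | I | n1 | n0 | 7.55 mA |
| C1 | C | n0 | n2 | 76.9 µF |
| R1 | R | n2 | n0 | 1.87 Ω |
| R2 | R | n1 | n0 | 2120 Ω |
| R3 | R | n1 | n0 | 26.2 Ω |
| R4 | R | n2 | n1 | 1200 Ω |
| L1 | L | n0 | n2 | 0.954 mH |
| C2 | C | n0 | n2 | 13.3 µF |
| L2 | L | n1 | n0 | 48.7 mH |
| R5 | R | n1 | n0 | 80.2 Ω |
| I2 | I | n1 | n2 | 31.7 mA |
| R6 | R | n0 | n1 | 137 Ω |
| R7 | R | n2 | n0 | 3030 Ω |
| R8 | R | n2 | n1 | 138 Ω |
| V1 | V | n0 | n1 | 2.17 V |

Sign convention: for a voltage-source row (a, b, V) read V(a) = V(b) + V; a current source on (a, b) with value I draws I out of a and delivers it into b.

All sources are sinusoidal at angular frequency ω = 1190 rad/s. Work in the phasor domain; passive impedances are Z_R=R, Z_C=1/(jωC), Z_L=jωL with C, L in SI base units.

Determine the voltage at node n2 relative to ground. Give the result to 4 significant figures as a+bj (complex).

Apply KCL at each of the 2 non-ground nodes and solve the resulting linear system.
Node n1: branches {I1, R2, R3, R4, L2, R5, I2, R6, R8, V1} → V_1 = -2.170+0.000j
Node n2: branches {C1, R1, R4, L1, C2, I2, R7, R8} → V_2 = 0.008614+0.01227j
Source currents: i(V1)=-0.1051+0.03735j

0.008614+0.01227j V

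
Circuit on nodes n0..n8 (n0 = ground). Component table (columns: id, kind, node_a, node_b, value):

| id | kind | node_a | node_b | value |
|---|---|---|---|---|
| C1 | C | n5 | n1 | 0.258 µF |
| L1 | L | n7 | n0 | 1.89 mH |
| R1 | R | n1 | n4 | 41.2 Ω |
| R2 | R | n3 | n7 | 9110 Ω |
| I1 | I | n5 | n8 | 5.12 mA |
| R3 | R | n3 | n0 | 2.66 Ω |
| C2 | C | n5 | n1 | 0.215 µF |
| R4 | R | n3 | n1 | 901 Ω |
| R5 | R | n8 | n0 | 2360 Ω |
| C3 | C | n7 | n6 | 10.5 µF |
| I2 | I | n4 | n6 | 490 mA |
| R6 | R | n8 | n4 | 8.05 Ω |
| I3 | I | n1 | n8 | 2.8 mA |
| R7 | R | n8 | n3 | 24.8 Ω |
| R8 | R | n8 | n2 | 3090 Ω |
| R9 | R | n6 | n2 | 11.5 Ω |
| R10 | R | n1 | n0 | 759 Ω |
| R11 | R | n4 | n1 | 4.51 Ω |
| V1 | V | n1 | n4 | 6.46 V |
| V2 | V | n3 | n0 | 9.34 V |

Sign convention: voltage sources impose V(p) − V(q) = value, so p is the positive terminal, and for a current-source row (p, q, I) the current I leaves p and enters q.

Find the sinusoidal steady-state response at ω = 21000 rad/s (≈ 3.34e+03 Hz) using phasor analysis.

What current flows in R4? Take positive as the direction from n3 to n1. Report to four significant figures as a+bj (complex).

Apply KCL at each of the 8 non-ground nodes and solve the resulting linear system.
Node n1: branches {C1, R1, C2, R4, I3, R10, R11, V1} → V_1 = 0.02678+0.1254j
Node n2: branches {R8, R9} → V_2 = 0.2683+17.17j
Node n3: branches {R2, R3, R4, R7, V2} → V_3 = 9.340+0.000j
Node n4: branches {R1, I2, R6, R11, V1} → V_4 = -6.433+0.1254j
Node n5: branches {C1, I1, C2} → V_5 = 0.02678+0.6409j
Node n6: branches {C3, I2, R9} → V_6 = 0.2786+17.23j
Node n7: branches {L1, R2, C3} → V_7 = 0.3036+19.45j
Node n8: branches {I1, R5, R6, I3, R7, R8} → V_8 = -2.508+0.1279j
Source currents: i(V1)=-1.587-0.0003045j, i(V2)=-4.000+0.007431j

0.01034-0.0001392j A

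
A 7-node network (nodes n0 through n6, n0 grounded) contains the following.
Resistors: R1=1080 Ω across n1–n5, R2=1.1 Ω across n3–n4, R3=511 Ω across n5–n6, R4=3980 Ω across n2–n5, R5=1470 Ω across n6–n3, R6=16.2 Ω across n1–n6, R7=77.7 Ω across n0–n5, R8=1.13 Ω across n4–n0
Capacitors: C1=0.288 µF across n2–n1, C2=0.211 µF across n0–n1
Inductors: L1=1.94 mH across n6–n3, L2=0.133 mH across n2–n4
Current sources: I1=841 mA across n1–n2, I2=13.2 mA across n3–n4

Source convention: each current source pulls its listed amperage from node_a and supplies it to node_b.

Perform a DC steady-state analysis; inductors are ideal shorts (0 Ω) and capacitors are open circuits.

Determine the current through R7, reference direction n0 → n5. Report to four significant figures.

0.01211 A

MNA unknowns: 6 node voltages V₁..V_6 plus 2 source currents (L1, L2)
R1: Y=0.0009259 on G[1,5]
R2: Y=0.9091 on G[3,4]
R3: Y=0.001957 on G[5,6]
C1: Y=0.000 on G[2,1]
R4: Y=0.0002513 on G[2,5]
R5: Y=0.0006803 on G[6,3]
L1: row V6−V3=0, i_L1 at 6,3
R6: Y=0.06173 on G[1,6]
L2: row V2−V4=0, i_L2 at 2,4
C2: Y=0.000 on G[0,1]
R7: Y=0.01287 on G[0,5]
I1: z[1]−=0.841, z[2]+=0.841
R8: Y=0.8850 on G[4,0]
I2: z[3]−=0.0132, z[4]+=0.0132
solve → V1=-14.34, V2=0.01368, V3=-0.9124, V4=0.01368, V5=-0.9407, V6=-0.9124
aux → i_L1=-0.8287, i_L2=0.8408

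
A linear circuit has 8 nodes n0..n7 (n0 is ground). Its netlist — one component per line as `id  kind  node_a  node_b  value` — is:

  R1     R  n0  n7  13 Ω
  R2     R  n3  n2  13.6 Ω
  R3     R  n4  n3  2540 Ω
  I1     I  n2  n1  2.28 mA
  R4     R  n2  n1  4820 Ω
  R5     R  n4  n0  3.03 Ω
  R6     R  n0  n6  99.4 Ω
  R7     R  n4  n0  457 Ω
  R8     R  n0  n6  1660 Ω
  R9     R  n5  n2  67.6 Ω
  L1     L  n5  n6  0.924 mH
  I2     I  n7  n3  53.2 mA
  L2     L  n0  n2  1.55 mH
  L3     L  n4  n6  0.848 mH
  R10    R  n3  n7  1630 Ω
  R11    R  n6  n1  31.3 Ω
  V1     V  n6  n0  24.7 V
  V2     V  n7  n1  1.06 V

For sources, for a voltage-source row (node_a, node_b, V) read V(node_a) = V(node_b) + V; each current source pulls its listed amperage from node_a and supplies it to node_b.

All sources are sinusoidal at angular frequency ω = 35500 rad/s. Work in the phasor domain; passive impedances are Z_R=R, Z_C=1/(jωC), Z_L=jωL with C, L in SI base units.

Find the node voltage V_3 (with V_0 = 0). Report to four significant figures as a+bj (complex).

11.44+8.592j V

Apply KCL at each of the 7 non-ground nodes and solve the resulting linear system.
Node n1: branches {I1, R4, R11, V2} → V_1 = 6.065+0.06455j
Node n2: branches {R2, I1, R4, R9, L2} → V_2 = 10.81+8.722j
Node n3: branches {R2, R3, I2, R10} → V_3 = 11.44+8.592j
Node n4: branches {R3, R5, R7, L3} → V_4 = 0.2563-2.431j
Node n5: branches {R9, L1} → V_5 = 18.63-3.793j
Node n6: branches {R6, R8, L1, L3, R11, V1} → V_6 = 24.70+0.000j
Node n7: branches {R1, I2, R10, V2} → V_7 = 7.125+0.06455j
Source currents: i(V1)=-1.055+0.9992j, i(V2)=-0.5986+0.0002661j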